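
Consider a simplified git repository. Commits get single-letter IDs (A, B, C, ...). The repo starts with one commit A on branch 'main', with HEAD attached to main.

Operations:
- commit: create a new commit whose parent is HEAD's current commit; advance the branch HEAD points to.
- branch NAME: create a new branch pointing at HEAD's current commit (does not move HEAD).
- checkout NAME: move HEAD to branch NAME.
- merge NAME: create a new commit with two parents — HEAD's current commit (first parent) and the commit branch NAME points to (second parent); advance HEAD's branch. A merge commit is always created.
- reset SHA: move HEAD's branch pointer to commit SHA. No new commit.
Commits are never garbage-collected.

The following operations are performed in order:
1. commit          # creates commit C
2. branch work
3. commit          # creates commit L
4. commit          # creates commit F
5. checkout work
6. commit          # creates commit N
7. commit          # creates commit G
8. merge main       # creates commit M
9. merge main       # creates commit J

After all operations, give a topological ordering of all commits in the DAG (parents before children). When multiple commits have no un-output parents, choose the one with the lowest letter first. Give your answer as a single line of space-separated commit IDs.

After op 1 (commit): HEAD=main@C [main=C]
After op 2 (branch): HEAD=main@C [main=C work=C]
After op 3 (commit): HEAD=main@L [main=L work=C]
After op 4 (commit): HEAD=main@F [main=F work=C]
After op 5 (checkout): HEAD=work@C [main=F work=C]
After op 6 (commit): HEAD=work@N [main=F work=N]
After op 7 (commit): HEAD=work@G [main=F work=G]
After op 8 (merge): HEAD=work@M [main=F work=M]
After op 9 (merge): HEAD=work@J [main=F work=J]
commit A: parents=[]
commit C: parents=['A']
commit F: parents=['L']
commit G: parents=['N']
commit J: parents=['M', 'F']
commit L: parents=['C']
commit M: parents=['G', 'F']
commit N: parents=['C']

Answer: A C L F N G M J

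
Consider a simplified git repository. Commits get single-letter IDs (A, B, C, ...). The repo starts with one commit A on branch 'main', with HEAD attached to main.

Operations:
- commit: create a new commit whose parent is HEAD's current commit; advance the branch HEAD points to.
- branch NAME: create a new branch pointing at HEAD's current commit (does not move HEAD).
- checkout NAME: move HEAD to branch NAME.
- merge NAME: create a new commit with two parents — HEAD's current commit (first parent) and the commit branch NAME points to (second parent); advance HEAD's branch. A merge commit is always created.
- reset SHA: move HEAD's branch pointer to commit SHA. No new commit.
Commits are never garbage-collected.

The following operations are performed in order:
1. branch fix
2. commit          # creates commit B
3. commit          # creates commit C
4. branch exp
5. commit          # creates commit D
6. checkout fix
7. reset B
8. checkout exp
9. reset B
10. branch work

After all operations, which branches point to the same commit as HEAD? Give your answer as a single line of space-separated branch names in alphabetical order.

Answer: exp fix work

Derivation:
After op 1 (branch): HEAD=main@A [fix=A main=A]
After op 2 (commit): HEAD=main@B [fix=A main=B]
After op 3 (commit): HEAD=main@C [fix=A main=C]
After op 4 (branch): HEAD=main@C [exp=C fix=A main=C]
After op 5 (commit): HEAD=main@D [exp=C fix=A main=D]
After op 6 (checkout): HEAD=fix@A [exp=C fix=A main=D]
After op 7 (reset): HEAD=fix@B [exp=C fix=B main=D]
After op 8 (checkout): HEAD=exp@C [exp=C fix=B main=D]
After op 9 (reset): HEAD=exp@B [exp=B fix=B main=D]
After op 10 (branch): HEAD=exp@B [exp=B fix=B main=D work=B]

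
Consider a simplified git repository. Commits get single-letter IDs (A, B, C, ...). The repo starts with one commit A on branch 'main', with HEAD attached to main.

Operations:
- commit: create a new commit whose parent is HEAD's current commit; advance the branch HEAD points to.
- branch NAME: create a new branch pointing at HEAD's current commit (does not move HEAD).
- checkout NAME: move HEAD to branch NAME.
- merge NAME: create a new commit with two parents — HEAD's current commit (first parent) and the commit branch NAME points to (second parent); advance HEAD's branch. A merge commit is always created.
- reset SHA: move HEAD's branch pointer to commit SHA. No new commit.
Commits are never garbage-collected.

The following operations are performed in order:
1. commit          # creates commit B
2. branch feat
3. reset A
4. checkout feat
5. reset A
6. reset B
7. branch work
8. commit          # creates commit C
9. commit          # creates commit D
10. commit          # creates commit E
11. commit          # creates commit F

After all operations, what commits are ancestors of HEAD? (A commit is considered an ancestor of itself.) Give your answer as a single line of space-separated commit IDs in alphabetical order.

After op 1 (commit): HEAD=main@B [main=B]
After op 2 (branch): HEAD=main@B [feat=B main=B]
After op 3 (reset): HEAD=main@A [feat=B main=A]
After op 4 (checkout): HEAD=feat@B [feat=B main=A]
After op 5 (reset): HEAD=feat@A [feat=A main=A]
After op 6 (reset): HEAD=feat@B [feat=B main=A]
After op 7 (branch): HEAD=feat@B [feat=B main=A work=B]
After op 8 (commit): HEAD=feat@C [feat=C main=A work=B]
After op 9 (commit): HEAD=feat@D [feat=D main=A work=B]
After op 10 (commit): HEAD=feat@E [feat=E main=A work=B]
After op 11 (commit): HEAD=feat@F [feat=F main=A work=B]

Answer: A B C D E F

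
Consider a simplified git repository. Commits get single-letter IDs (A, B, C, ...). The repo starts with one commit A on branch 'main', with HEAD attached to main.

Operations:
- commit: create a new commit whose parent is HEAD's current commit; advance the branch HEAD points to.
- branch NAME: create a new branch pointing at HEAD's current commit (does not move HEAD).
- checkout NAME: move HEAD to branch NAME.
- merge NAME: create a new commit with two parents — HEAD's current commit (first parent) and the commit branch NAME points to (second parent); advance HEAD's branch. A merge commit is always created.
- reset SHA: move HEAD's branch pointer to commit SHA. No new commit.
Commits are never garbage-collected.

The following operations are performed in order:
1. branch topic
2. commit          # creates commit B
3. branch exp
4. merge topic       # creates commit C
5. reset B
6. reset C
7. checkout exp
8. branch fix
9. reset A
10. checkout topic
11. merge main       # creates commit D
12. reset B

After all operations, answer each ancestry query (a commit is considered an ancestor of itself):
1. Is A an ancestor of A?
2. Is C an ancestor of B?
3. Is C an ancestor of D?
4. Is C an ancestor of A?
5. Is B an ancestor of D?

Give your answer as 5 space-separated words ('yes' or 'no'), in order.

Answer: yes no yes no yes

Derivation:
After op 1 (branch): HEAD=main@A [main=A topic=A]
After op 2 (commit): HEAD=main@B [main=B topic=A]
After op 3 (branch): HEAD=main@B [exp=B main=B topic=A]
After op 4 (merge): HEAD=main@C [exp=B main=C topic=A]
After op 5 (reset): HEAD=main@B [exp=B main=B topic=A]
After op 6 (reset): HEAD=main@C [exp=B main=C topic=A]
After op 7 (checkout): HEAD=exp@B [exp=B main=C topic=A]
After op 8 (branch): HEAD=exp@B [exp=B fix=B main=C topic=A]
After op 9 (reset): HEAD=exp@A [exp=A fix=B main=C topic=A]
After op 10 (checkout): HEAD=topic@A [exp=A fix=B main=C topic=A]
After op 11 (merge): HEAD=topic@D [exp=A fix=B main=C topic=D]
After op 12 (reset): HEAD=topic@B [exp=A fix=B main=C topic=B]
ancestors(A) = {A}; A in? yes
ancestors(B) = {A,B}; C in? no
ancestors(D) = {A,B,C,D}; C in? yes
ancestors(A) = {A}; C in? no
ancestors(D) = {A,B,C,D}; B in? yes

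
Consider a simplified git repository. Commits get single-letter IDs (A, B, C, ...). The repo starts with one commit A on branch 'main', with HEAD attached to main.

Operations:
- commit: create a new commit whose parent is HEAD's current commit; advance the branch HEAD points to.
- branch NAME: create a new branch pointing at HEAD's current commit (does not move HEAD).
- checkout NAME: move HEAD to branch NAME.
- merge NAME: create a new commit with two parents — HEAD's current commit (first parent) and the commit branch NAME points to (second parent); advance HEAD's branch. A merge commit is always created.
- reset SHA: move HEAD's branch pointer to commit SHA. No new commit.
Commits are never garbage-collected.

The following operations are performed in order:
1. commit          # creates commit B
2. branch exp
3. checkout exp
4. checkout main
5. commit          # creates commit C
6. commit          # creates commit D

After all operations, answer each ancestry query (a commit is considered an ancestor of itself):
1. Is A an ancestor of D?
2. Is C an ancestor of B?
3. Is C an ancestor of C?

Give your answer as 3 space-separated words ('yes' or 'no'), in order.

After op 1 (commit): HEAD=main@B [main=B]
After op 2 (branch): HEAD=main@B [exp=B main=B]
After op 3 (checkout): HEAD=exp@B [exp=B main=B]
After op 4 (checkout): HEAD=main@B [exp=B main=B]
After op 5 (commit): HEAD=main@C [exp=B main=C]
After op 6 (commit): HEAD=main@D [exp=B main=D]
ancestors(D) = {A,B,C,D}; A in? yes
ancestors(B) = {A,B}; C in? no
ancestors(C) = {A,B,C}; C in? yes

Answer: yes no yes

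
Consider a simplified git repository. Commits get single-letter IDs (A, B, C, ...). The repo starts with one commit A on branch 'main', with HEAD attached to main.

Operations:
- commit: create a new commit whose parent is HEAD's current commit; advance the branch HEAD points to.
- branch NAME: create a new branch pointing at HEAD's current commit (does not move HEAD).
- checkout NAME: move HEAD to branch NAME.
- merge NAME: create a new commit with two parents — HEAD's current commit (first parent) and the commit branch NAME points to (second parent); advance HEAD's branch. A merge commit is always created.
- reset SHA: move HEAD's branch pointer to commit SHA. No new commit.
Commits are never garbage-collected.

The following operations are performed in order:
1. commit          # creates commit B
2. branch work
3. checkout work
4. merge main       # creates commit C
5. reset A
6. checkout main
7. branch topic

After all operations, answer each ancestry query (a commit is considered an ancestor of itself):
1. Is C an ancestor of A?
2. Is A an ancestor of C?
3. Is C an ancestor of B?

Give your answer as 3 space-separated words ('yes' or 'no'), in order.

Answer: no yes no

Derivation:
After op 1 (commit): HEAD=main@B [main=B]
After op 2 (branch): HEAD=main@B [main=B work=B]
After op 3 (checkout): HEAD=work@B [main=B work=B]
After op 4 (merge): HEAD=work@C [main=B work=C]
After op 5 (reset): HEAD=work@A [main=B work=A]
After op 6 (checkout): HEAD=main@B [main=B work=A]
After op 7 (branch): HEAD=main@B [main=B topic=B work=A]
ancestors(A) = {A}; C in? no
ancestors(C) = {A,B,C}; A in? yes
ancestors(B) = {A,B}; C in? no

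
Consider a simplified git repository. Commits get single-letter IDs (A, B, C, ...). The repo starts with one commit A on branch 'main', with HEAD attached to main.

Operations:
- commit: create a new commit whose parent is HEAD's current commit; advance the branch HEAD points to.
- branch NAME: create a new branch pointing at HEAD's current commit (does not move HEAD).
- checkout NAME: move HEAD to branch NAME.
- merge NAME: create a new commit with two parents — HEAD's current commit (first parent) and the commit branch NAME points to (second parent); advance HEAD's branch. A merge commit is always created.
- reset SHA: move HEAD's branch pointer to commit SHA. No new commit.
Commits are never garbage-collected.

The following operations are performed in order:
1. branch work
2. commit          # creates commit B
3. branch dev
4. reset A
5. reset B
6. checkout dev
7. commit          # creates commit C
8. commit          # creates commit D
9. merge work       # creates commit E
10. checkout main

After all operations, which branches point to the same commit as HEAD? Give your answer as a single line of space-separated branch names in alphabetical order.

Answer: main

Derivation:
After op 1 (branch): HEAD=main@A [main=A work=A]
After op 2 (commit): HEAD=main@B [main=B work=A]
After op 3 (branch): HEAD=main@B [dev=B main=B work=A]
After op 4 (reset): HEAD=main@A [dev=B main=A work=A]
After op 5 (reset): HEAD=main@B [dev=B main=B work=A]
After op 6 (checkout): HEAD=dev@B [dev=B main=B work=A]
After op 7 (commit): HEAD=dev@C [dev=C main=B work=A]
After op 8 (commit): HEAD=dev@D [dev=D main=B work=A]
After op 9 (merge): HEAD=dev@E [dev=E main=B work=A]
After op 10 (checkout): HEAD=main@B [dev=E main=B work=A]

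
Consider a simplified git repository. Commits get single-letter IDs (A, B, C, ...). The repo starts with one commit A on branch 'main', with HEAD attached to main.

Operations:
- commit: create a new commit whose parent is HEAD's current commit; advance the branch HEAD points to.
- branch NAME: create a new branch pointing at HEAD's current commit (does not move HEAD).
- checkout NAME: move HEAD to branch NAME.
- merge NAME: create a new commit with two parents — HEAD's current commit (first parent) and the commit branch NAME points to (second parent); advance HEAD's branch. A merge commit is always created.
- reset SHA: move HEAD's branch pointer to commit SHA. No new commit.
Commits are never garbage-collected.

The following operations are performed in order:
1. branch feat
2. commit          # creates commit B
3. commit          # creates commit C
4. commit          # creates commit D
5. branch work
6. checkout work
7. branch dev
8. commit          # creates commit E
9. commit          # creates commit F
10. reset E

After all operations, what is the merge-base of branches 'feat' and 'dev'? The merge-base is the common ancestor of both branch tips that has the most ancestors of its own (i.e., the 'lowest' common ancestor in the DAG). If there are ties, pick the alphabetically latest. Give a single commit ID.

Answer: A

Derivation:
After op 1 (branch): HEAD=main@A [feat=A main=A]
After op 2 (commit): HEAD=main@B [feat=A main=B]
After op 3 (commit): HEAD=main@C [feat=A main=C]
After op 4 (commit): HEAD=main@D [feat=A main=D]
After op 5 (branch): HEAD=main@D [feat=A main=D work=D]
After op 6 (checkout): HEAD=work@D [feat=A main=D work=D]
After op 7 (branch): HEAD=work@D [dev=D feat=A main=D work=D]
After op 8 (commit): HEAD=work@E [dev=D feat=A main=D work=E]
After op 9 (commit): HEAD=work@F [dev=D feat=A main=D work=F]
After op 10 (reset): HEAD=work@E [dev=D feat=A main=D work=E]
ancestors(feat=A): ['A']
ancestors(dev=D): ['A', 'B', 'C', 'D']
common: ['A']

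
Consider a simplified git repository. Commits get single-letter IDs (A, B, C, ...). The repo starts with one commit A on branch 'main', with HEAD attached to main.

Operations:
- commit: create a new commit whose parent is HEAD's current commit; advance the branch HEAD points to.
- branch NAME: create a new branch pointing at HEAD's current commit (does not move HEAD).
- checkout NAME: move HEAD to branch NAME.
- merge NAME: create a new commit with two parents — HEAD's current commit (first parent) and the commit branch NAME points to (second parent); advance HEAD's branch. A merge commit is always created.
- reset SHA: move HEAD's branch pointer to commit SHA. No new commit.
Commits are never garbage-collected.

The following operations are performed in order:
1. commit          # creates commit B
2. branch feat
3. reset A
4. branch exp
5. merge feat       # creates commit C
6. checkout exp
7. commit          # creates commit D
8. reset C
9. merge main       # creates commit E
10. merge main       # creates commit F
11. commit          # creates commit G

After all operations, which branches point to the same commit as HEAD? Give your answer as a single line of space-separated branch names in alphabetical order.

After op 1 (commit): HEAD=main@B [main=B]
After op 2 (branch): HEAD=main@B [feat=B main=B]
After op 3 (reset): HEAD=main@A [feat=B main=A]
After op 4 (branch): HEAD=main@A [exp=A feat=B main=A]
After op 5 (merge): HEAD=main@C [exp=A feat=B main=C]
After op 6 (checkout): HEAD=exp@A [exp=A feat=B main=C]
After op 7 (commit): HEAD=exp@D [exp=D feat=B main=C]
After op 8 (reset): HEAD=exp@C [exp=C feat=B main=C]
After op 9 (merge): HEAD=exp@E [exp=E feat=B main=C]
After op 10 (merge): HEAD=exp@F [exp=F feat=B main=C]
After op 11 (commit): HEAD=exp@G [exp=G feat=B main=C]

Answer: exp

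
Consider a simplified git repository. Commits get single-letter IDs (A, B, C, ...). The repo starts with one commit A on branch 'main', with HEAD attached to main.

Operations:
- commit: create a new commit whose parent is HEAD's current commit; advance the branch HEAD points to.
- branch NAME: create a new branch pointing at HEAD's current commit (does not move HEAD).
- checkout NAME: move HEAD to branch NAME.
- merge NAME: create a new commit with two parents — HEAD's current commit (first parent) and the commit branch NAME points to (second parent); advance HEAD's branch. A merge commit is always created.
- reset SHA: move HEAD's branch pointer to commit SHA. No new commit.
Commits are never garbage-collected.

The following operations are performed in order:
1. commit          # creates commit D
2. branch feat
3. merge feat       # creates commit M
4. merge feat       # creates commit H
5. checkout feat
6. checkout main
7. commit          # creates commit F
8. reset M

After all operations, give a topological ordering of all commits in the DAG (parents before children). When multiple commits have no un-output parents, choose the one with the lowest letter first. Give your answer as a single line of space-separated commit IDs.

After op 1 (commit): HEAD=main@D [main=D]
After op 2 (branch): HEAD=main@D [feat=D main=D]
After op 3 (merge): HEAD=main@M [feat=D main=M]
After op 4 (merge): HEAD=main@H [feat=D main=H]
After op 5 (checkout): HEAD=feat@D [feat=D main=H]
After op 6 (checkout): HEAD=main@H [feat=D main=H]
After op 7 (commit): HEAD=main@F [feat=D main=F]
After op 8 (reset): HEAD=main@M [feat=D main=M]
commit A: parents=[]
commit D: parents=['A']
commit F: parents=['H']
commit H: parents=['M', 'D']
commit M: parents=['D', 'D']

Answer: A D M H F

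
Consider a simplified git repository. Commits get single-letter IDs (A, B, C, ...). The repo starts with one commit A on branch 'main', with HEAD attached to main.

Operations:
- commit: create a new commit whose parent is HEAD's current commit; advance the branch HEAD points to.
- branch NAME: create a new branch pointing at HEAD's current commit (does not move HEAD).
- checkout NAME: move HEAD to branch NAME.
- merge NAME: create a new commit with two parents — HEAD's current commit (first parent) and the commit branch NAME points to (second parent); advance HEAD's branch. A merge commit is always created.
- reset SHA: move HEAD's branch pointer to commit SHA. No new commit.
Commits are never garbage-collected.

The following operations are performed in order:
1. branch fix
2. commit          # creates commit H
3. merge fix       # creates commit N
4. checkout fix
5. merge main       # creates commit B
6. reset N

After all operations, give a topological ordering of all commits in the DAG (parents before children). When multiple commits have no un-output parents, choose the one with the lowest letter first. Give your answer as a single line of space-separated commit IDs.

After op 1 (branch): HEAD=main@A [fix=A main=A]
After op 2 (commit): HEAD=main@H [fix=A main=H]
After op 3 (merge): HEAD=main@N [fix=A main=N]
After op 4 (checkout): HEAD=fix@A [fix=A main=N]
After op 5 (merge): HEAD=fix@B [fix=B main=N]
After op 6 (reset): HEAD=fix@N [fix=N main=N]
commit A: parents=[]
commit B: parents=['A', 'N']
commit H: parents=['A']
commit N: parents=['H', 'A']

Answer: A H N B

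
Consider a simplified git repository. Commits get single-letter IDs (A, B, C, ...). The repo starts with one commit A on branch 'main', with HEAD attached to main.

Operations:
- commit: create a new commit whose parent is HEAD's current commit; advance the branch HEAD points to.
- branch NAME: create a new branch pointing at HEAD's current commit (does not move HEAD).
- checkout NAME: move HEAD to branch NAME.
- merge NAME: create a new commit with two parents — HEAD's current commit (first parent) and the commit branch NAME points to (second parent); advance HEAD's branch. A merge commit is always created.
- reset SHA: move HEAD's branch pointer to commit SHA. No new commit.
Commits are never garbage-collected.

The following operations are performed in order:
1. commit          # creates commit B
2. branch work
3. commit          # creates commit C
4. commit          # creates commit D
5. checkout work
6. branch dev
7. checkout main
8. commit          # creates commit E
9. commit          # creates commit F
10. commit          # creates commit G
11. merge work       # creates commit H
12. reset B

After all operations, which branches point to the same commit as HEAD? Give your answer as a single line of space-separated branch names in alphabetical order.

After op 1 (commit): HEAD=main@B [main=B]
After op 2 (branch): HEAD=main@B [main=B work=B]
After op 3 (commit): HEAD=main@C [main=C work=B]
After op 4 (commit): HEAD=main@D [main=D work=B]
After op 5 (checkout): HEAD=work@B [main=D work=B]
After op 6 (branch): HEAD=work@B [dev=B main=D work=B]
After op 7 (checkout): HEAD=main@D [dev=B main=D work=B]
After op 8 (commit): HEAD=main@E [dev=B main=E work=B]
After op 9 (commit): HEAD=main@F [dev=B main=F work=B]
After op 10 (commit): HEAD=main@G [dev=B main=G work=B]
After op 11 (merge): HEAD=main@H [dev=B main=H work=B]
After op 12 (reset): HEAD=main@B [dev=B main=B work=B]

Answer: dev main work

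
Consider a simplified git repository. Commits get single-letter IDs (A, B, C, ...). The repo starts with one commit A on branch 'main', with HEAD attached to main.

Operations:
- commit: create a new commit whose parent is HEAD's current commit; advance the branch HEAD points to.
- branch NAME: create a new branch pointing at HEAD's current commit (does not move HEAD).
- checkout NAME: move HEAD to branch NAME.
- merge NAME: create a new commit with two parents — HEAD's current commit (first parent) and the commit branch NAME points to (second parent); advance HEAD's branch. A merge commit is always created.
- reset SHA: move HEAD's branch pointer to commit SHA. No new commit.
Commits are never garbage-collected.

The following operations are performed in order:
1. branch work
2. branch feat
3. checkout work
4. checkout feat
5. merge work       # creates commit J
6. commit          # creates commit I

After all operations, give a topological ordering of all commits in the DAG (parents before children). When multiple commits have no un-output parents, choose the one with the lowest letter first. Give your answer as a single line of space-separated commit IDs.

Answer: A J I

Derivation:
After op 1 (branch): HEAD=main@A [main=A work=A]
After op 2 (branch): HEAD=main@A [feat=A main=A work=A]
After op 3 (checkout): HEAD=work@A [feat=A main=A work=A]
After op 4 (checkout): HEAD=feat@A [feat=A main=A work=A]
After op 5 (merge): HEAD=feat@J [feat=J main=A work=A]
After op 6 (commit): HEAD=feat@I [feat=I main=A work=A]
commit A: parents=[]
commit I: parents=['J']
commit J: parents=['A', 'A']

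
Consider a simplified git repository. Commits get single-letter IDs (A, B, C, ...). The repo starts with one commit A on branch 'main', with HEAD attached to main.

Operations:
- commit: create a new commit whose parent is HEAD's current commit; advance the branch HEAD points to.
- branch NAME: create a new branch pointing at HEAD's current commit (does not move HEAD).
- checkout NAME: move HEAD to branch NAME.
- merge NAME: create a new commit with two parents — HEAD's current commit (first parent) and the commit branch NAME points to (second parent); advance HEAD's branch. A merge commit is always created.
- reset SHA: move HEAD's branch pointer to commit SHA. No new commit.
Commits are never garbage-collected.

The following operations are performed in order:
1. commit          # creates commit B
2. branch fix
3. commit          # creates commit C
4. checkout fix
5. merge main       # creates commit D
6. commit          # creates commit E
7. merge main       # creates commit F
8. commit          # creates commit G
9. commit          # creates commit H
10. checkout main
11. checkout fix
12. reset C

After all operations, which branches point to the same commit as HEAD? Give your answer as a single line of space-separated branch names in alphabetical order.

After op 1 (commit): HEAD=main@B [main=B]
After op 2 (branch): HEAD=main@B [fix=B main=B]
After op 3 (commit): HEAD=main@C [fix=B main=C]
After op 4 (checkout): HEAD=fix@B [fix=B main=C]
After op 5 (merge): HEAD=fix@D [fix=D main=C]
After op 6 (commit): HEAD=fix@E [fix=E main=C]
After op 7 (merge): HEAD=fix@F [fix=F main=C]
After op 8 (commit): HEAD=fix@G [fix=G main=C]
After op 9 (commit): HEAD=fix@H [fix=H main=C]
After op 10 (checkout): HEAD=main@C [fix=H main=C]
After op 11 (checkout): HEAD=fix@H [fix=H main=C]
After op 12 (reset): HEAD=fix@C [fix=C main=C]

Answer: fix main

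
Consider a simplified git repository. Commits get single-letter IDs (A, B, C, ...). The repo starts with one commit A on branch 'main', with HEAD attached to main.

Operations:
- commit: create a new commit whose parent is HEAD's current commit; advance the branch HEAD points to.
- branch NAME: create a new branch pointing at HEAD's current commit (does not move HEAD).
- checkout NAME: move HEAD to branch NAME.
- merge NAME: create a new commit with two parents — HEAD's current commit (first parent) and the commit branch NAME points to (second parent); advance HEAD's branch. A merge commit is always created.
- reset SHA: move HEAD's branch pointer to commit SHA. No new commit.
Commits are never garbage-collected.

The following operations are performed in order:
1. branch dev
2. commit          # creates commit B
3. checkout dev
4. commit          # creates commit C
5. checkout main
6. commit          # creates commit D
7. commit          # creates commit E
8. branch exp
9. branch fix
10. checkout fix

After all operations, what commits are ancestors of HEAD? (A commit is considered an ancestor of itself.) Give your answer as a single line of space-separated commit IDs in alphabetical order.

After op 1 (branch): HEAD=main@A [dev=A main=A]
After op 2 (commit): HEAD=main@B [dev=A main=B]
After op 3 (checkout): HEAD=dev@A [dev=A main=B]
After op 4 (commit): HEAD=dev@C [dev=C main=B]
After op 5 (checkout): HEAD=main@B [dev=C main=B]
After op 6 (commit): HEAD=main@D [dev=C main=D]
After op 7 (commit): HEAD=main@E [dev=C main=E]
After op 8 (branch): HEAD=main@E [dev=C exp=E main=E]
After op 9 (branch): HEAD=main@E [dev=C exp=E fix=E main=E]
After op 10 (checkout): HEAD=fix@E [dev=C exp=E fix=E main=E]

Answer: A B D E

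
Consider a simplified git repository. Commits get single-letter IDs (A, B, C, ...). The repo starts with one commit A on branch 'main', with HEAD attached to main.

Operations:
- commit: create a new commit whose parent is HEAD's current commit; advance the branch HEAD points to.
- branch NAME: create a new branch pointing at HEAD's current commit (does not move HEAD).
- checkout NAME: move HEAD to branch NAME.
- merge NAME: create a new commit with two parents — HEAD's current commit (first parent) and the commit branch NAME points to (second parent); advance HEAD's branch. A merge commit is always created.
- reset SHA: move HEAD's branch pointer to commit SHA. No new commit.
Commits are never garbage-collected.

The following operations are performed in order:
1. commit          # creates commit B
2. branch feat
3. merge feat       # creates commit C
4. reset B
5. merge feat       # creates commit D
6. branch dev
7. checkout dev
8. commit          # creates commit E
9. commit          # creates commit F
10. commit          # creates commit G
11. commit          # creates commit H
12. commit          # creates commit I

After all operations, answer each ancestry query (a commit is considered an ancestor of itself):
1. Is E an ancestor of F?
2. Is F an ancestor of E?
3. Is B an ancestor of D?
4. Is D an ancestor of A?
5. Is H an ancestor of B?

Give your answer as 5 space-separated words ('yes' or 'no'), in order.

After op 1 (commit): HEAD=main@B [main=B]
After op 2 (branch): HEAD=main@B [feat=B main=B]
After op 3 (merge): HEAD=main@C [feat=B main=C]
After op 4 (reset): HEAD=main@B [feat=B main=B]
After op 5 (merge): HEAD=main@D [feat=B main=D]
After op 6 (branch): HEAD=main@D [dev=D feat=B main=D]
After op 7 (checkout): HEAD=dev@D [dev=D feat=B main=D]
After op 8 (commit): HEAD=dev@E [dev=E feat=B main=D]
After op 9 (commit): HEAD=dev@F [dev=F feat=B main=D]
After op 10 (commit): HEAD=dev@G [dev=G feat=B main=D]
After op 11 (commit): HEAD=dev@H [dev=H feat=B main=D]
After op 12 (commit): HEAD=dev@I [dev=I feat=B main=D]
ancestors(F) = {A,B,D,E,F}; E in? yes
ancestors(E) = {A,B,D,E}; F in? no
ancestors(D) = {A,B,D}; B in? yes
ancestors(A) = {A}; D in? no
ancestors(B) = {A,B}; H in? no

Answer: yes no yes no no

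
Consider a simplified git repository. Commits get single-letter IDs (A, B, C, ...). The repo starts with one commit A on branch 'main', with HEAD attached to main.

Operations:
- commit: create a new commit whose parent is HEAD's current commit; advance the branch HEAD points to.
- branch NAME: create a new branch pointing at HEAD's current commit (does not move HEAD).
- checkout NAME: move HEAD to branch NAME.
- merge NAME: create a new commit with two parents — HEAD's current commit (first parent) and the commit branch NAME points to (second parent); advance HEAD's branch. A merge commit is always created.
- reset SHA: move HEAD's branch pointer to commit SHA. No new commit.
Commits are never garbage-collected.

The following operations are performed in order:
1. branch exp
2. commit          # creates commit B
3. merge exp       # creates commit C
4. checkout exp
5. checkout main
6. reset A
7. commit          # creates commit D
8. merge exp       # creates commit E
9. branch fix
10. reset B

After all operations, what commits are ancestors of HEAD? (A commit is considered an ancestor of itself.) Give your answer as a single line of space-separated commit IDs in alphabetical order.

Answer: A B

Derivation:
After op 1 (branch): HEAD=main@A [exp=A main=A]
After op 2 (commit): HEAD=main@B [exp=A main=B]
After op 3 (merge): HEAD=main@C [exp=A main=C]
After op 4 (checkout): HEAD=exp@A [exp=A main=C]
After op 5 (checkout): HEAD=main@C [exp=A main=C]
After op 6 (reset): HEAD=main@A [exp=A main=A]
After op 7 (commit): HEAD=main@D [exp=A main=D]
After op 8 (merge): HEAD=main@E [exp=A main=E]
After op 9 (branch): HEAD=main@E [exp=A fix=E main=E]
After op 10 (reset): HEAD=main@B [exp=A fix=E main=B]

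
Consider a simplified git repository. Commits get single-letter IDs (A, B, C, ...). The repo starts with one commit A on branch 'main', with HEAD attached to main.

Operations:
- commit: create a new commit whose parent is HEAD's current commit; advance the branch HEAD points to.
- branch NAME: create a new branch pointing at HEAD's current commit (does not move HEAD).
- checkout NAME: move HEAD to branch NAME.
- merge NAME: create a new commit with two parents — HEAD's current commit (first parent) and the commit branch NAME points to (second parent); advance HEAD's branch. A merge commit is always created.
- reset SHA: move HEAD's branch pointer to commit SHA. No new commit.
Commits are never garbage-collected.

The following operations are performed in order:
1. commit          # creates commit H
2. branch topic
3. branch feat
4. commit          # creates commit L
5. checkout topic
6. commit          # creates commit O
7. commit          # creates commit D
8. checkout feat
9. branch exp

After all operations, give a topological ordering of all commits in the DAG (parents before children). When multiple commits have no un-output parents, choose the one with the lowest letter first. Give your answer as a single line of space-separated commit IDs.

Answer: A H L O D

Derivation:
After op 1 (commit): HEAD=main@H [main=H]
After op 2 (branch): HEAD=main@H [main=H topic=H]
After op 3 (branch): HEAD=main@H [feat=H main=H topic=H]
After op 4 (commit): HEAD=main@L [feat=H main=L topic=H]
After op 5 (checkout): HEAD=topic@H [feat=H main=L topic=H]
After op 6 (commit): HEAD=topic@O [feat=H main=L topic=O]
After op 7 (commit): HEAD=topic@D [feat=H main=L topic=D]
After op 8 (checkout): HEAD=feat@H [feat=H main=L topic=D]
After op 9 (branch): HEAD=feat@H [exp=H feat=H main=L topic=D]
commit A: parents=[]
commit D: parents=['O']
commit H: parents=['A']
commit L: parents=['H']
commit O: parents=['H']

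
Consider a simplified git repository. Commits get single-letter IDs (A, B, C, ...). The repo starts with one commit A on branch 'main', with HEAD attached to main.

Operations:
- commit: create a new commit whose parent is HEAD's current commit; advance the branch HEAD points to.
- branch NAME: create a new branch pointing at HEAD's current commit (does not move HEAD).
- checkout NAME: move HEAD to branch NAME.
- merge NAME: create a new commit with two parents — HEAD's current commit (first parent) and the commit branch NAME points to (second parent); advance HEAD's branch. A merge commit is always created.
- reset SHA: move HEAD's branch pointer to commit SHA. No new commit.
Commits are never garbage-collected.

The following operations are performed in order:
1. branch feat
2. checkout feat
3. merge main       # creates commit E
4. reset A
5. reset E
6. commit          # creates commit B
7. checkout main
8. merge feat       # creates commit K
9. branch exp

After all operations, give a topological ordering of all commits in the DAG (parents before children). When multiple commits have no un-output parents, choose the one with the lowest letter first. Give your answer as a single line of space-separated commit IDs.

After op 1 (branch): HEAD=main@A [feat=A main=A]
After op 2 (checkout): HEAD=feat@A [feat=A main=A]
After op 3 (merge): HEAD=feat@E [feat=E main=A]
After op 4 (reset): HEAD=feat@A [feat=A main=A]
After op 5 (reset): HEAD=feat@E [feat=E main=A]
After op 6 (commit): HEAD=feat@B [feat=B main=A]
After op 7 (checkout): HEAD=main@A [feat=B main=A]
After op 8 (merge): HEAD=main@K [feat=B main=K]
After op 9 (branch): HEAD=main@K [exp=K feat=B main=K]
commit A: parents=[]
commit B: parents=['E']
commit E: parents=['A', 'A']
commit K: parents=['A', 'B']

Answer: A E B K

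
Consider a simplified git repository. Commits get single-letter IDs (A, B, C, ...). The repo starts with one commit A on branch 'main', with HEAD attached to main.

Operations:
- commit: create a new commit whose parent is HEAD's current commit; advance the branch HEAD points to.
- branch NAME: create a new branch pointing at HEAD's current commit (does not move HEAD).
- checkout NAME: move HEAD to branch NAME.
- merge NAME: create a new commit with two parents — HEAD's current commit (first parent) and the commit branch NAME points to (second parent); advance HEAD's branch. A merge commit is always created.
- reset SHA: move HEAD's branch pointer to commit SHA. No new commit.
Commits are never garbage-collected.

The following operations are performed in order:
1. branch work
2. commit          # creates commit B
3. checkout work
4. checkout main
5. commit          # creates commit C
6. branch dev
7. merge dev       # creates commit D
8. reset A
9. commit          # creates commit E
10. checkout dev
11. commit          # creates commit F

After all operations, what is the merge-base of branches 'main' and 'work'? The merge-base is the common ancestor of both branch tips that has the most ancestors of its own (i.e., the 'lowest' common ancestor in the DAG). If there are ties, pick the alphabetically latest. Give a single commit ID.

Answer: A

Derivation:
After op 1 (branch): HEAD=main@A [main=A work=A]
After op 2 (commit): HEAD=main@B [main=B work=A]
After op 3 (checkout): HEAD=work@A [main=B work=A]
After op 4 (checkout): HEAD=main@B [main=B work=A]
After op 5 (commit): HEAD=main@C [main=C work=A]
After op 6 (branch): HEAD=main@C [dev=C main=C work=A]
After op 7 (merge): HEAD=main@D [dev=C main=D work=A]
After op 8 (reset): HEAD=main@A [dev=C main=A work=A]
After op 9 (commit): HEAD=main@E [dev=C main=E work=A]
After op 10 (checkout): HEAD=dev@C [dev=C main=E work=A]
After op 11 (commit): HEAD=dev@F [dev=F main=E work=A]
ancestors(main=E): ['A', 'E']
ancestors(work=A): ['A']
common: ['A']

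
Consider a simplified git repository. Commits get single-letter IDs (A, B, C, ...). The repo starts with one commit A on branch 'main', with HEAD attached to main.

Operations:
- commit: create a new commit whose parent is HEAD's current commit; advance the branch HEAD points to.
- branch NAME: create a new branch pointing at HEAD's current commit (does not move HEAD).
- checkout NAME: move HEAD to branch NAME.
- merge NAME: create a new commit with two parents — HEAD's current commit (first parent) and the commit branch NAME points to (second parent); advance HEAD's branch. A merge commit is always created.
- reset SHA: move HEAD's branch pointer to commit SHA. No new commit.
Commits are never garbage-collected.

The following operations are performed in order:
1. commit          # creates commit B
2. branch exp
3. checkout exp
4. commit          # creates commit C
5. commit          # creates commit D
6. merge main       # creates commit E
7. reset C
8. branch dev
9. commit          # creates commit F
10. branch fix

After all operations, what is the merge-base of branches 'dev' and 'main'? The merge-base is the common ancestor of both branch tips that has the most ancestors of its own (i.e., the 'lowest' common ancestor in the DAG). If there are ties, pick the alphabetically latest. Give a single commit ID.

Answer: B

Derivation:
After op 1 (commit): HEAD=main@B [main=B]
After op 2 (branch): HEAD=main@B [exp=B main=B]
After op 3 (checkout): HEAD=exp@B [exp=B main=B]
After op 4 (commit): HEAD=exp@C [exp=C main=B]
After op 5 (commit): HEAD=exp@D [exp=D main=B]
After op 6 (merge): HEAD=exp@E [exp=E main=B]
After op 7 (reset): HEAD=exp@C [exp=C main=B]
After op 8 (branch): HEAD=exp@C [dev=C exp=C main=B]
After op 9 (commit): HEAD=exp@F [dev=C exp=F main=B]
After op 10 (branch): HEAD=exp@F [dev=C exp=F fix=F main=B]
ancestors(dev=C): ['A', 'B', 'C']
ancestors(main=B): ['A', 'B']
common: ['A', 'B']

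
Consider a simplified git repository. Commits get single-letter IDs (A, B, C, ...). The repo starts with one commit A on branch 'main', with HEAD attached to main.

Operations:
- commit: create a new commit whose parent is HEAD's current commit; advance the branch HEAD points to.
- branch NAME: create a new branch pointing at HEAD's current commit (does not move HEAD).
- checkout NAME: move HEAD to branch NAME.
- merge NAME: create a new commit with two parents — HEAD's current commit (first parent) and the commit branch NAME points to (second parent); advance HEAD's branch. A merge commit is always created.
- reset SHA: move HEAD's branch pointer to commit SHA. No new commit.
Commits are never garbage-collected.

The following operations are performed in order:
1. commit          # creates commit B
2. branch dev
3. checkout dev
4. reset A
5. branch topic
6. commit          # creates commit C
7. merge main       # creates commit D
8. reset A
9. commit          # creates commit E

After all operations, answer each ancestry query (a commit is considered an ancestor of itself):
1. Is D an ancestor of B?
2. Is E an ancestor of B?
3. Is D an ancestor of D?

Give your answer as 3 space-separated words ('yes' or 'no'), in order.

Answer: no no yes

Derivation:
After op 1 (commit): HEAD=main@B [main=B]
After op 2 (branch): HEAD=main@B [dev=B main=B]
After op 3 (checkout): HEAD=dev@B [dev=B main=B]
After op 4 (reset): HEAD=dev@A [dev=A main=B]
After op 5 (branch): HEAD=dev@A [dev=A main=B topic=A]
After op 6 (commit): HEAD=dev@C [dev=C main=B topic=A]
After op 7 (merge): HEAD=dev@D [dev=D main=B topic=A]
After op 8 (reset): HEAD=dev@A [dev=A main=B topic=A]
After op 9 (commit): HEAD=dev@E [dev=E main=B topic=A]
ancestors(B) = {A,B}; D in? no
ancestors(B) = {A,B}; E in? no
ancestors(D) = {A,B,C,D}; D in? yes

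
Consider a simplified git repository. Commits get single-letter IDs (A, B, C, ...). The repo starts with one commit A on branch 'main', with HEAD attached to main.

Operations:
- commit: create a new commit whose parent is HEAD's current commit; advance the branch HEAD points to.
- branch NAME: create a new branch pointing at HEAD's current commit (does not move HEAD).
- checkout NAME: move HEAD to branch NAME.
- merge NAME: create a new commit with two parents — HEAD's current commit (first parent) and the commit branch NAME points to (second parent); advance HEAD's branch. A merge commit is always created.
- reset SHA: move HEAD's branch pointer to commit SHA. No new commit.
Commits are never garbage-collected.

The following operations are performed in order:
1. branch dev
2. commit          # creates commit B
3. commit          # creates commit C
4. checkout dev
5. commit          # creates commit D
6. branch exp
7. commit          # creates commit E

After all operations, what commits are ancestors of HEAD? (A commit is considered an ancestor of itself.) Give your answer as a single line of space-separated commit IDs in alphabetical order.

Answer: A D E

Derivation:
After op 1 (branch): HEAD=main@A [dev=A main=A]
After op 2 (commit): HEAD=main@B [dev=A main=B]
After op 3 (commit): HEAD=main@C [dev=A main=C]
After op 4 (checkout): HEAD=dev@A [dev=A main=C]
After op 5 (commit): HEAD=dev@D [dev=D main=C]
After op 6 (branch): HEAD=dev@D [dev=D exp=D main=C]
After op 7 (commit): HEAD=dev@E [dev=E exp=D main=C]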